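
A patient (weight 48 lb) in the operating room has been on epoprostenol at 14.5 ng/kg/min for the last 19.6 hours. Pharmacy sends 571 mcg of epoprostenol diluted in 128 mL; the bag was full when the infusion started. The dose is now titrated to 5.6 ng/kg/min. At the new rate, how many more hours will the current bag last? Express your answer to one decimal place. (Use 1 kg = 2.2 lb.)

27.1 hours

Initial rate:
Weight = 48 lb ÷ 2.2 lb/kg = 21.81818 kg
Dose = 14.5 ng/kg/min × 21.81818 kg = 316.3636 ng/min
316.3636 ng/min × 60 min/hr = 18981.82 ng/hr
Concentration = 571 mcg ÷ 128 mL = 4.460938 mcg/mL = 4460.938 ng/mL
Rate = 18981.82 ng/hr ÷ 4460.938 ng/mL = 4.255119 mL/hr
Volume infused so far = 4.255119 mL/hr × 19.6 hr = 83.40032 mL
Volume remaining = 128 − 83.40032 = 44.59968 mL
New rate:
Dose = 5.6 ng/kg/min × 21.81818 kg = 122.1818 ng/min
122.1818 ng/min × 60 min/hr = 7330.909 ng/hr
Rate = 7330.909 ng/hr ÷ 4460.938 ng/mL = 1.643356 mL/hr
Time remaining = 44.59968 mL ÷ 1.643356 mL/hr = 27.13938 hr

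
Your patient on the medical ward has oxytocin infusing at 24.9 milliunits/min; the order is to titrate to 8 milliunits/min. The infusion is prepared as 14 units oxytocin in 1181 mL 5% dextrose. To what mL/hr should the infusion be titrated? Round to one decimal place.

8 milliunits/min × 60 min/hr = 480 milliunits/hr
Concentration = 14 units ÷ 1181 mL = 0.01185436 units/mL = 11.85436 milliunits/mL
Rate = 480 milliunits/hr ÷ 11.85436 milliunits/mL = 40.49143 mL/hr

40.5 mL/hr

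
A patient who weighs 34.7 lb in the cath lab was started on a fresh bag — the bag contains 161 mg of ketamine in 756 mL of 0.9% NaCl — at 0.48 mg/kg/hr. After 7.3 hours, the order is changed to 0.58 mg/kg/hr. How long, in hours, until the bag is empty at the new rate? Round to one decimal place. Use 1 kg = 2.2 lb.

Initial rate:
Weight = 34.7 lb ÷ 2.2 lb/kg = 15.77273 kg
Dose = 0.48 mg/kg/hr × 15.77273 kg = 7.570909 mg/hr
Concentration = 161 mg ÷ 756 mL = 0.212963 mg/mL
Rate = 7.570909 mg/hr ÷ 0.212963 mg/mL = 35.55036 mL/hr
Volume infused so far = 35.55036 mL/hr × 7.3 hr = 259.5176 mL
Volume remaining = 756 − 259.5176 = 496.4824 mL
New rate:
Dose = 0.58 mg/kg/hr × 15.77273 kg = 9.148182 mg/hr
Rate = 9.148182 mg/hr ÷ 0.212963 mg/mL = 42.95668 mL/hr
Time remaining = 496.4824 mL ÷ 42.95668 mL/hr = 11.55775 hr

11.6 hours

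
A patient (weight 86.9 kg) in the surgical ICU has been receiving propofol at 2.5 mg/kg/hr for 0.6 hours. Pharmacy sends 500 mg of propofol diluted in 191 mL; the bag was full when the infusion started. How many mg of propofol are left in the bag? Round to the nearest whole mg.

370 mg

Dose = 2.5 mg/kg/hr × 86.9 kg = 217.25 mg/hr
Concentration = 500 mg ÷ 191 mL = 2.617801 mg/mL
Rate = 217.25 mg/hr ÷ 2.617801 mg/mL = 82.9895 mL/hr
Volume infused = 82.9895 mL/hr × 0.6 hr = 49.7937 mL
Volume remaining = 191 − 49.7937 = 141.2063 mL
Drug remaining = 141.2063 mL × 2.617801 mg/mL = 369.65 mg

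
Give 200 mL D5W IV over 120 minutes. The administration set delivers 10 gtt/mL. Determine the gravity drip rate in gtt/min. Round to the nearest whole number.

17 gtt/min

200 mL ÷ (120 min) = 1.666667 mL/min
1.666667 mL/min × 10 gtt/mL = 16.66667 gtt/min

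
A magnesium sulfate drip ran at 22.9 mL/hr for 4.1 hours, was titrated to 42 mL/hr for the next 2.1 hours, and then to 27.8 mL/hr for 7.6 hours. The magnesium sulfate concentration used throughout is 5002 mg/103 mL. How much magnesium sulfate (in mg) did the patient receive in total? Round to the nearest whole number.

Concentration = 5002 mg ÷ 103 mL = 48.56311 mg/mL
Stage 1: 22.9 mL/hr × 4.1 hr = 93.89 mL → 93.89 mL × 48.56311 mg/mL = 4559.59 mg
Stage 2: 42 mL/hr × 2.1 hr = 88.2 mL → 88.2 mL × 48.56311 mg/mL = 4283.266 mg
Stage 3: 27.8 mL/hr × 7.6 hr = 211.28 mL → 211.28 mL × 48.56311 mg/mL = 10260.41 mg
Total = 4559.59 + 4283.266 + 10260.41 = 19103.27 mg

19103 mg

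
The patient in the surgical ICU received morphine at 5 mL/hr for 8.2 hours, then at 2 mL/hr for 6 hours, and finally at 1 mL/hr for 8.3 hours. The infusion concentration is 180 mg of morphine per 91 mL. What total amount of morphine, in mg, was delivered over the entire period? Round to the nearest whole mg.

121 mg

Concentration = 180 mg ÷ 91 mL = 1.978022 mg/mL
Stage 1: 5 mL/hr × 8.2 hr = 41 mL → 41 mL × 1.978022 mg/mL = 81.0989 mg
Stage 2: 2 mL/hr × 6 hr = 12 mL → 12 mL × 1.978022 mg/mL = 23.73626 mg
Stage 3: 1 mL/hr × 8.3 hr = 8.3 mL → 8.3 mL × 1.978022 mg/mL = 16.41758 mg
Total = 81.0989 + 23.73626 + 16.41758 = 121.2527 mg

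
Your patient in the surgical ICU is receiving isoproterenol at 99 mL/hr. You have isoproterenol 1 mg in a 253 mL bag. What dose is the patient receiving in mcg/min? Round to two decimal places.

Concentration = 1 mg ÷ 253 mL = 0.003952569 mg/mL = 3.952569 mcg/mL
Drug rate = 99 mL/hr × 3.952569 mcg/mL = 391.3043 mcg/hr
391.3043 mcg/hr ÷ 60 min/hr = 6.521739 mcg/min

6.52 mcg/min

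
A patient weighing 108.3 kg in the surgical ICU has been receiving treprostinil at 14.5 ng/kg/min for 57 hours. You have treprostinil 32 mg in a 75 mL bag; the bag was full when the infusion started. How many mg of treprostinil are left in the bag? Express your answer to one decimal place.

26.6 mg

Dose = 14.5 ng/kg/min × 108.3 kg = 1570.35 ng/min
1570.35 ng/min × 60 min/hr = 94221 ng/hr
Concentration = 32 mg ÷ 75 mL = 0.4266667 mg/mL = 426666.7 ng/mL
Rate = 94221 ng/hr ÷ 426666.7 ng/mL = 0.2208305 mL/hr
Volume infused = 0.2208305 mL/hr × 57 hr = 12.58734 mL
Volume remaining = 75 − 12.58734 = 62.41266 mL
Drug remaining = 62.41266 mL × 426666.7 ng/mL = 26629403 ng = 26.6294 mg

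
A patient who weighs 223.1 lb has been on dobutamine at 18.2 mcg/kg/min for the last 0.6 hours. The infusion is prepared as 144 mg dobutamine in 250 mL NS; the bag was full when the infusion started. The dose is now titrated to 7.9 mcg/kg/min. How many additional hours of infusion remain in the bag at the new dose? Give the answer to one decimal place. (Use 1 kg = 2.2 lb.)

Initial rate:
Weight = 223.1 lb ÷ 2.2 lb/kg = 101.4091 kg
Dose = 18.2 mcg/kg/min × 101.4091 kg = 1845.645 mcg/min
1845.645 mcg/min × 60 min/hr = 110738.7 mcg/hr
Concentration = 144 mg ÷ 250 mL = 0.576 mg/mL = 576 mcg/mL
Rate = 110738.7 mcg/hr ÷ 576 mcg/mL = 192.2547 mL/hr
Volume infused so far = 192.2547 mL/hr × 0.6 hr = 115.3528 mL
Volume remaining = 250 − 115.3528 = 134.6472 mL
New rate:
Dose = 7.9 mcg/kg/min × 101.4091 kg = 801.1318 mcg/min
801.1318 mcg/min × 60 min/hr = 48067.91 mcg/hr
Rate = 48067.91 mcg/hr ÷ 576 mcg/mL = 83.45123 mL/hr
Time remaining = 134.6472 mL ÷ 83.45123 mL/hr = 1.613483 hr

1.6 hours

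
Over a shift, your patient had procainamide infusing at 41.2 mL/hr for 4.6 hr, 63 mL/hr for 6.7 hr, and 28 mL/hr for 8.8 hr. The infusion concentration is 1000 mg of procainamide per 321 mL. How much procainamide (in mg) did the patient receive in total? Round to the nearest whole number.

Concentration = 1000 mg ÷ 321 mL = 3.115265 mg/mL
Stage 1: 41.2 mL/hr × 4.6 hr = 189.52 mL → 189.52 mL × 3.115265 mg/mL = 590.405 mg
Stage 2: 63 mL/hr × 6.7 hr = 422.1 mL → 422.1 mL × 3.115265 mg/mL = 1314.953 mg
Stage 3: 28 mL/hr × 8.8 hr = 246.4 mL → 246.4 mL × 3.115265 mg/mL = 767.6012 mg
Total = 590.405 + 1314.953 + 767.6012 = 2672.96 mg

2673 mg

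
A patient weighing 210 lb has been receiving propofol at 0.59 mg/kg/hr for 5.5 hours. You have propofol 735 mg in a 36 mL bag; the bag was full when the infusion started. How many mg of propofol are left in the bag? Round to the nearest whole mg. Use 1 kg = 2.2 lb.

425 mg

Weight = 210 lb ÷ 2.2 lb/kg = 95.45455 kg
Dose = 0.59 mg/kg/hr × 95.45455 kg = 56.31818 mg/hr
Concentration = 735 mg ÷ 36 mL = 20.41667 mg/mL
Rate = 56.31818 mg/hr ÷ 20.41667 mg/mL = 2.758442 mL/hr
Volume infused = 2.758442 mL/hr × 5.5 hr = 15.17143 mL
Volume remaining = 36 − 15.17143 = 20.82857 mL
Drug remaining = 20.82857 mL × 20.41667 mg/mL = 425.25 mg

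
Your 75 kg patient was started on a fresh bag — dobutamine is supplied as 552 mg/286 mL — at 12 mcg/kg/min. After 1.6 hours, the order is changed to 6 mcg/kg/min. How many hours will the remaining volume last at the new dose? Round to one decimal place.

17.2 hours

Initial rate:
Dose = 12 mcg/kg/min × 75 kg = 900 mcg/min
900 mcg/min × 60 min/hr = 54000 mcg/hr
Concentration = 552 mg ÷ 286 mL = 1.93007 mg/mL = 1930.07 mcg/mL
Rate = 54000 mcg/hr ÷ 1930.07 mcg/mL = 27.97826 mL/hr
Volume infused so far = 27.97826 mL/hr × 1.6 hr = 44.76522 mL
Volume remaining = 286 − 44.76522 = 241.2348 mL
New rate:
Dose = 6 mcg/kg/min × 75 kg = 450 mcg/min
450 mcg/min × 60 min/hr = 27000 mcg/hr
Rate = 27000 mcg/hr ÷ 1930.07 mcg/mL = 13.98913 mL/hr
Time remaining = 241.2348 mL ÷ 13.98913 mL/hr = 17.24444 hr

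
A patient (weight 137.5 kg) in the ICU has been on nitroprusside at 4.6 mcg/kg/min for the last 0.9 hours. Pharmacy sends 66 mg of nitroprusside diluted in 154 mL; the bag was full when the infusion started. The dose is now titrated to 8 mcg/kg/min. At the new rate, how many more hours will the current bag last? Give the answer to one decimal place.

Initial rate:
Dose = 4.6 mcg/kg/min × 137.5 kg = 632.5 mcg/min
632.5 mcg/min × 60 min/hr = 37950 mcg/hr
Concentration = 66 mg ÷ 154 mL = 0.4285714 mg/mL = 428.5714 mcg/mL
Rate = 37950 mcg/hr ÷ 428.5714 mcg/mL = 88.55 mL/hr
Volume infused so far = 88.55 mL/hr × 0.9 hr = 79.695 mL
Volume remaining = 154 − 79.695 = 74.305 mL
New rate:
Dose = 8 mcg/kg/min × 137.5 kg = 1100 mcg/min
1100 mcg/min × 60 min/hr = 66000 mcg/hr
Rate = 66000 mcg/hr ÷ 428.5714 mcg/mL = 154 mL/hr
Time remaining = 74.305 mL ÷ 154 mL/hr = 0.4825 hr

0.5 hours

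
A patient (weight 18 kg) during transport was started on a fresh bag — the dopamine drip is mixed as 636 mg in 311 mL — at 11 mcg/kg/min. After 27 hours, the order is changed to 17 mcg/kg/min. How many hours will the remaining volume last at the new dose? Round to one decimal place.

17.2 hours

Initial rate:
Dose = 11 mcg/kg/min × 18 kg = 198 mcg/min
198 mcg/min × 60 min/hr = 11880 mcg/hr
Concentration = 636 mg ÷ 311 mL = 2.045016 mg/mL = 2045.016 mcg/mL
Rate = 11880 mcg/hr ÷ 2045.016 mcg/mL = 5.809245 mL/hr
Volume infused so far = 5.809245 mL/hr × 27 hr = 156.8496 mL
Volume remaining = 311 − 156.8496 = 154.1504 mL
New rate:
Dose = 17 mcg/kg/min × 18 kg = 306 mcg/min
306 mcg/min × 60 min/hr = 18360 mcg/hr
Rate = 18360 mcg/hr ÷ 2045.016 mcg/mL = 8.977925 mL/hr
Time remaining = 154.1504 mL ÷ 8.977925 mL/hr = 17.16993 hr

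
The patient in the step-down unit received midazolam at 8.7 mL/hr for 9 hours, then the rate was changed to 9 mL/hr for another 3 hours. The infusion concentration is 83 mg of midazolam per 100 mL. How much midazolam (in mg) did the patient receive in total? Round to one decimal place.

87.4 mg

Concentration = 83 mg ÷ 100 mL = 0.83 mg/mL
Stage 1: 8.7 mL/hr × 9 hr = 78.3 mL → 78.3 mL × 0.83 mg/mL = 64.989 mg
Stage 2: 9 mL/hr × 3 hr = 27 mL → 27 mL × 0.83 mg/mL = 22.41 mg
Total = 64.989 + 22.41 = 87.399 mg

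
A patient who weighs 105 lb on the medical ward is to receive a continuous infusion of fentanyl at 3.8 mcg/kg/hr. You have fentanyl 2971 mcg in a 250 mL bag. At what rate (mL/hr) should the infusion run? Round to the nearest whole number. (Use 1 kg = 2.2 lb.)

15 mL/hr

Weight = 105 lb ÷ 2.2 lb/kg = 47.72727 kg
Dose = 3.8 mcg/kg/hr × 47.72727 kg = 181.3636 mcg/hr
Concentration = 2971 mcg ÷ 250 mL = 11.884 mcg/mL
Rate = 181.3636 mcg/hr ÷ 11.884 mcg/mL = 15.26116 mL/hr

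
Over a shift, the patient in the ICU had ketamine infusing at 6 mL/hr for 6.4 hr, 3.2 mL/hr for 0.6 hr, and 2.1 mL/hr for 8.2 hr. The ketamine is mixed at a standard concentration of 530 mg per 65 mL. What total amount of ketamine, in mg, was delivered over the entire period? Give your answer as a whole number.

469 mg

Concentration = 530 mg ÷ 65 mL = 8.153846 mg/mL
Stage 1: 6 mL/hr × 6.4 hr = 38.4 mL → 38.4 mL × 8.153846 mg/mL = 313.1077 mg
Stage 2: 3.2 mL/hr × 0.6 hr = 1.92 mL → 1.92 mL × 8.153846 mg/mL = 15.65538 mg
Stage 3: 2.1 mL/hr × 8.2 hr = 17.22 mL → 17.22 mL × 8.153846 mg/mL = 140.4092 mg
Total = 313.1077 + 15.65538 + 140.4092 = 469.1723 mg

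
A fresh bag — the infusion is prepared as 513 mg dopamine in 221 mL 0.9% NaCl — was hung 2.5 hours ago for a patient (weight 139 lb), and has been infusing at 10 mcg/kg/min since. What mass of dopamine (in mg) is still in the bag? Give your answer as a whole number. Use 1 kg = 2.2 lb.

Weight = 139 lb ÷ 2.2 lb/kg = 63.18182 kg
Dose = 10 mcg/kg/min × 63.18182 kg = 631.8182 mcg/min
631.8182 mcg/min × 60 min/hr = 37909.09 mcg/hr
Concentration = 513 mg ÷ 221 mL = 2.321267 mg/mL = 2321.267 mcg/mL
Rate = 37909.09 mcg/hr ÷ 2321.267 mcg/mL = 16.33121 mL/hr
Volume infused = 16.33121 mL/hr × 2.5 hr = 40.82802 mL
Volume remaining = 221 − 40.82802 = 180.172 mL
Drug remaining = 180.172 mL × 2321.267 mcg/mL = 418227.3 mcg = 418.2273 mg

418 mg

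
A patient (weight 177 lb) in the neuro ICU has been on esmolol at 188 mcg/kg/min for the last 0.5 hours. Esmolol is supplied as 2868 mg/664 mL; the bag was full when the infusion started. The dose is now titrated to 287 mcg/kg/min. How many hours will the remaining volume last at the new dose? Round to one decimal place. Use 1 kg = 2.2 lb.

Initial rate:
Weight = 177 lb ÷ 2.2 lb/kg = 80.45455 kg
Dose = 188 mcg/kg/min × 80.45455 kg = 15125.45 mcg/min
15125.45 mcg/min × 60 min/hr = 907527.3 mcg/hr
Concentration = 2868 mg ÷ 664 mL = 4.319277 mg/mL = 4319.277 mcg/mL
Rate = 907527.3 mcg/hr ÷ 4319.277 mcg/mL = 210.1109 mL/hr
Volume infused so far = 210.1109 mL/hr × 0.5 hr = 105.0555 mL
Volume remaining = 664 − 105.0555 = 558.9445 mL
New rate:
Dose = 287 mcg/kg/min × 80.45455 kg = 23090.45 mcg/min
23090.45 mcg/min × 60 min/hr = 1385427 mcg/hr
Rate = 1385427 mcg/hr ÷ 4319.277 mcg/mL = 320.7544 mL/hr
Time remaining = 558.9445 mL ÷ 320.7544 mL/hr = 1.742593 hr

1.7 hours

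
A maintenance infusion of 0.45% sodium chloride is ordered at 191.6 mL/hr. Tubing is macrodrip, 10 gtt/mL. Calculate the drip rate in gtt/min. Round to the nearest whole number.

32 gtt/min

191.6 mL/hr ÷ 60 min/hr = 3.193333 mL/min
3.193333 mL/min × 10 gtt/mL = 31.93333 gtt/min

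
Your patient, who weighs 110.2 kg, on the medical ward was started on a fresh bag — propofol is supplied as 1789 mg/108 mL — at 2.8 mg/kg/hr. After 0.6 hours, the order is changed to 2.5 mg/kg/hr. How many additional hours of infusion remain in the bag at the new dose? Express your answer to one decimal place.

5.8 hours

Initial rate:
Dose = 2.8 mg/kg/hr × 110.2 kg = 308.56 mg/hr
Concentration = 1789 mg ÷ 108 mL = 16.56481 mg/mL
Rate = 308.56 mg/hr ÷ 16.56481 mg/mL = 18.62743 mL/hr
Volume infused so far = 18.62743 mL/hr × 0.6 hr = 11.17646 mL
Volume remaining = 108 − 11.17646 = 96.82354 mL
New rate:
Dose = 2.5 mg/kg/hr × 110.2 kg = 275.5 mg/hr
Rate = 275.5 mg/hr ÷ 16.56481 mg/mL = 16.63164 mL/hr
Time remaining = 96.82354 mL ÷ 16.63164 mL/hr = 5.821648 hr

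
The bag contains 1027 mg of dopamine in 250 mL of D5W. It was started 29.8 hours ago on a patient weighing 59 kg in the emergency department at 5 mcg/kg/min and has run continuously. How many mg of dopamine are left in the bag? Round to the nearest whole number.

500 mg

Dose = 5 mcg/kg/min × 59 kg = 295 mcg/min
295 mcg/min × 60 min/hr = 17700 mcg/hr
Concentration = 1027 mg ÷ 250 mL = 4.108 mg/mL = 4108 mcg/mL
Rate = 17700 mcg/hr ÷ 4108 mcg/mL = 4.308666 mL/hr
Volume infused = 4.308666 mL/hr × 29.8 hr = 128.3982 mL
Volume remaining = 250 − 128.3982 = 121.6018 mL
Drug remaining = 121.6018 mL × 4108 mcg/mL = 499540 mcg = 499.54 mg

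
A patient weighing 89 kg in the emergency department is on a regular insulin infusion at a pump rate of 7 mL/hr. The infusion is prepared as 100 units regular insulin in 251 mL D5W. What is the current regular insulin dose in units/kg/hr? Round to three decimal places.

0.031 units/kg/hr

Concentration = 100 units ÷ 251 mL = 0.3984064 units/mL
Drug rate = 7 mL/hr × 0.3984064 units/mL = 2.788845 units/hr
2.788845 units/hr ÷ 89 kg = 0.03133533 units/kg/hr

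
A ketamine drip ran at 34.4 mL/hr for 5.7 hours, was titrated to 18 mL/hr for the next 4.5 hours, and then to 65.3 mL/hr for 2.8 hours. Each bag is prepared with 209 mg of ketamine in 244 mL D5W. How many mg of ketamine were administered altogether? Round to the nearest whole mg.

394 mg

Concentration = 209 mg ÷ 244 mL = 0.8565574 mg/mL
Stage 1: 34.4 mL/hr × 5.7 hr = 196.08 mL → 196.08 mL × 0.8565574 mg/mL = 167.9538 mg
Stage 2: 18 mL/hr × 4.5 hr = 81 mL → 81 mL × 0.8565574 mg/mL = 69.38115 mg
Stage 3: 65.3 mL/hr × 2.8 hr = 182.84 mL → 182.84 mL × 0.8565574 mg/mL = 156.613 mg
Total = 167.9538 + 69.38115 + 156.613 = 393.9479 mg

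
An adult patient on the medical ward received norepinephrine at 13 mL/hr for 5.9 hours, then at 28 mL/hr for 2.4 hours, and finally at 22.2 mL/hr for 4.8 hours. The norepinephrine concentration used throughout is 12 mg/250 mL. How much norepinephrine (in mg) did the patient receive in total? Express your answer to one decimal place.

12.0 mg

Concentration = 12 mg ÷ 250 mL = 0.048 mg/mL
Stage 1: 13 mL/hr × 5.9 hr = 76.7 mL → 76.7 mL × 0.048 mg/mL = 3.6816 mg
Stage 2: 28 mL/hr × 2.4 hr = 67.2 mL → 67.2 mL × 0.048 mg/mL = 3.2256 mg
Stage 3: 22.2 mL/hr × 4.8 hr = 106.56 mL → 106.56 mL × 0.048 mg/mL = 5.11488 mg
Total = 3.6816 + 3.2256 + 5.11488 = 12.02208 mg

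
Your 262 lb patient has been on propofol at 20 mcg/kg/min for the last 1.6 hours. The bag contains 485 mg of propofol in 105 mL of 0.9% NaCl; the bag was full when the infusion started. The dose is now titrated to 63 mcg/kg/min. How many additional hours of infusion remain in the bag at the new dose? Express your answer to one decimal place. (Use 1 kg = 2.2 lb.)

Initial rate:
Weight = 262 lb ÷ 2.2 lb/kg = 119.0909 kg
Dose = 20 mcg/kg/min × 119.0909 kg = 2381.818 mcg/min
2381.818 mcg/min × 60 min/hr = 142909.1 mcg/hr
Concentration = 485 mg ÷ 105 mL = 4.619048 mg/mL = 4619.048 mcg/mL
Rate = 142909.1 mcg/hr ÷ 4619.048 mcg/mL = 30.93908 mL/hr
Volume infused so far = 30.93908 mL/hr × 1.6 hr = 49.50253 mL
Volume remaining = 105 − 49.50253 = 55.49747 mL
New rate:
Dose = 63 mcg/kg/min × 119.0909 kg = 7502.727 mcg/min
7502.727 mcg/min × 60 min/hr = 450163.6 mcg/hr
Rate = 450163.6 mcg/hr ÷ 4619.048 mcg/mL = 97.45811 mL/hr
Time remaining = 55.49747 mL ÷ 97.45811 mL/hr = 0.5694495 hr

0.6 hours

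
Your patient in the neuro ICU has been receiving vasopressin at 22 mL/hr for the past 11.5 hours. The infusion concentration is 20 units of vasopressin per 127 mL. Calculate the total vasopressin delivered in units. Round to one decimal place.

Concentration = 20 units ÷ 127 mL = 0.1574803 units/mL
Drug rate = 22 mL/hr × 0.1574803 units/mL = 3.464567 units/hr
Total = 3.464567 units/hr × 11.5 hr = 39.84252 units

39.8 units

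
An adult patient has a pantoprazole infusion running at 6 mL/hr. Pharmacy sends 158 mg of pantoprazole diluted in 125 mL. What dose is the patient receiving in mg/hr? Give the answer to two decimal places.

7.58 mg/hr

Concentration = 158 mg ÷ 125 mL = 1.264 mg/mL
Drug rate = 6 mL/hr × 1.264 mg/mL = 7.584 mg/hr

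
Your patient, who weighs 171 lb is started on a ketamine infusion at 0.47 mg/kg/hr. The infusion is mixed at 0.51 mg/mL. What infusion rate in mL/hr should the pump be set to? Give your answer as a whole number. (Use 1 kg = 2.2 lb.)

72 mL/hr

Weight = 171 lb ÷ 2.2 lb/kg = 77.72727 kg
Dose = 0.47 mg/kg/hr × 77.72727 kg = 36.53182 mg/hr
Rate = 36.53182 mg/hr ÷ 0.51 mg/mL = 71.63102 mL/hr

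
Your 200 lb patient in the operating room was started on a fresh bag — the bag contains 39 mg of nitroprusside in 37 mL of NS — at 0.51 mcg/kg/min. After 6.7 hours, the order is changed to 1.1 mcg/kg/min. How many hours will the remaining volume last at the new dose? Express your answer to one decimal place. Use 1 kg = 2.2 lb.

3.4 hours

Initial rate:
Weight = 200 lb ÷ 2.2 lb/kg = 90.90909 kg
Dose = 0.51 mcg/kg/min × 90.90909 kg = 46.36364 mcg/min
46.36364 mcg/min × 60 min/hr = 2781.818 mcg/hr
Concentration = 39 mg ÷ 37 mL = 1.054054 mg/mL = 1054.054 mcg/mL
Rate = 2781.818 mcg/hr ÷ 1054.054 mcg/mL = 2.639161 mL/hr
Volume infused so far = 2.639161 mL/hr × 6.7 hr = 17.68238 mL
Volume remaining = 37 − 17.68238 = 19.31762 mL
New rate:
Dose = 1.1 mcg/kg/min × 90.90909 kg = 100 mcg/min
100 mcg/min × 60 min/hr = 6000 mcg/hr
Rate = 6000 mcg/hr ÷ 1054.054 mcg/mL = 5.692308 mL/hr
Time remaining = 19.31762 mL ÷ 5.692308 mL/hr = 3.393636 hr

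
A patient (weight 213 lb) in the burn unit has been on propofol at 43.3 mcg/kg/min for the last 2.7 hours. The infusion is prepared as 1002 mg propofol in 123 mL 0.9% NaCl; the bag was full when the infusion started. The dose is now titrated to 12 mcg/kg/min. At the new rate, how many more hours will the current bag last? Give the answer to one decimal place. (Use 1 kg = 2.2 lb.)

Initial rate:
Weight = 213 lb ÷ 2.2 lb/kg = 96.81818 kg
Dose = 43.3 mcg/kg/min × 96.81818 kg = 4192.227 mcg/min
4192.227 mcg/min × 60 min/hr = 251533.6 mcg/hr
Concentration = 1002 mg ÷ 123 mL = 8.146341 mg/mL = 8146.341 mcg/mL
Rate = 251533.6 mcg/hr ÷ 8146.341 mcg/mL = 30.87688 mL/hr
Volume infused so far = 30.87688 mL/hr × 2.7 hr = 83.36759 mL
Volume remaining = 123 − 83.36759 = 39.63241 mL
New rate:
Dose = 12 mcg/kg/min × 96.81818 kg = 1161.818 mcg/min
1161.818 mcg/min × 60 min/hr = 69709.09 mcg/hr
Rate = 69709.09 mcg/hr ÷ 8146.341 mcg/mL = 8.557104 mL/hr
Time remaining = 39.63241 mL ÷ 8.557104 mL/hr = 4.631522 hr

4.6 hours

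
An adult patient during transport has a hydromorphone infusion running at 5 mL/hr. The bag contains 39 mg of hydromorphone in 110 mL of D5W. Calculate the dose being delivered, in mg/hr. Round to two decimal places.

Concentration = 39 mg ÷ 110 mL = 0.3545455 mg/mL
Drug rate = 5 mL/hr × 0.3545455 mg/mL = 1.772727 mg/hr

1.77 mg/hr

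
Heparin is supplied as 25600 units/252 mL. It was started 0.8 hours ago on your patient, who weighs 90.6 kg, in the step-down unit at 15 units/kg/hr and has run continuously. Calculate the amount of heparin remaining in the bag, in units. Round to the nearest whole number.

Dose = 15 units/kg/hr × 90.6 kg = 1359 units/hr
Concentration = 25600 units ÷ 252 mL = 101.5873 units/mL
Rate = 1359 units/hr ÷ 101.5873 units/mL = 13.37766 mL/hr
Volume infused = 13.37766 mL/hr × 0.8 hr = 10.70213 mL
Volume remaining = 252 − 10.70213 = 241.2979 mL
Drug remaining = 241.2979 mL × 101.5873 units/mL = 24512.8 units

24513 units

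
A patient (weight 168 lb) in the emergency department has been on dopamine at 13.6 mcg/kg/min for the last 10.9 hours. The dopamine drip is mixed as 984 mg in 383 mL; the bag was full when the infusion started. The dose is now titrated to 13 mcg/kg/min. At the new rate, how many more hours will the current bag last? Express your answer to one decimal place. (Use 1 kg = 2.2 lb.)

5.1 hours

Initial rate:
Weight = 168 lb ÷ 2.2 lb/kg = 76.36364 kg
Dose = 13.6 mcg/kg/min × 76.36364 kg = 1038.545 mcg/min
1038.545 mcg/min × 60 min/hr = 62312.73 mcg/hr
Concentration = 984 mg ÷ 383 mL = 2.569191 mg/mL = 2569.191 mcg/mL
Rate = 62312.73 mcg/hr ÷ 2569.191 mcg/mL = 24.25384 mL/hr
Volume infused so far = 24.25384 mL/hr × 10.9 hr = 264.3668 mL
Volume remaining = 383 − 264.3668 = 118.6332 mL
New rate:
Dose = 13 mcg/kg/min × 76.36364 kg = 992.7273 mcg/min
992.7273 mcg/min × 60 min/hr = 59563.64 mcg/hr
Rate = 59563.64 mcg/hr ÷ 2569.191 mcg/mL = 23.18381 mL/hr
Time remaining = 118.6332 mL ÷ 23.18381 mL/hr = 5.11707 hr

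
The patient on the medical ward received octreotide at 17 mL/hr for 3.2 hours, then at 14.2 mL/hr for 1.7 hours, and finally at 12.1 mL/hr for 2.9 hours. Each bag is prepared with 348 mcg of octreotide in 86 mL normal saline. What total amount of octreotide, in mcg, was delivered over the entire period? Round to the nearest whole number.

Concentration = 348 mcg ÷ 86 mL = 4.046512 mcg/mL
Stage 1: 17 mL/hr × 3.2 hr = 54.4 mL → 54.4 mL × 4.046512 mcg/mL = 220.1302 mcg
Stage 2: 14.2 mL/hr × 1.7 hr = 24.14 mL → 24.14 mL × 4.046512 mcg/mL = 97.68279 mcg
Stage 3: 12.1 mL/hr × 2.9 hr = 35.09 mL → 35.09 mL × 4.046512 mcg/mL = 141.9921 mcg
Total = 220.1302 + 97.68279 + 141.9921 = 459.8051 mcg

460 mcg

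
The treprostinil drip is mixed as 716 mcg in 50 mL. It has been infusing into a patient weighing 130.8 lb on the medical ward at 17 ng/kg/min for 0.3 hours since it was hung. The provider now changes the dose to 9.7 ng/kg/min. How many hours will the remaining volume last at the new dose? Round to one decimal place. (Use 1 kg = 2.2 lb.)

Initial rate:
Weight = 130.8 lb ÷ 2.2 lb/kg = 59.45455 kg
Dose = 17 ng/kg/min × 59.45455 kg = 1010.727 ng/min
1010.727 ng/min × 60 min/hr = 60643.64 ng/hr
Concentration = 716 mcg ÷ 50 mL = 14.32 mcg/mL = 14320 ng/mL
Rate = 60643.64 ng/hr ÷ 14320 ng/mL = 4.234891 mL/hr
Volume infused so far = 4.234891 mL/hr × 0.3 hr = 1.270467 mL
Volume remaining = 50 − 1.270467 = 48.72953 mL
New rate:
Dose = 9.7 ng/kg/min × 59.45455 kg = 576.7091 ng/min
576.7091 ng/min × 60 min/hr = 34602.55 ng/hr
Rate = 34602.55 ng/hr ÷ 14320 ng/mL = 2.416379 mL/hr
Time remaining = 48.72953 mL ÷ 2.416379 mL/hr = 20.16635 hr

20.2 hours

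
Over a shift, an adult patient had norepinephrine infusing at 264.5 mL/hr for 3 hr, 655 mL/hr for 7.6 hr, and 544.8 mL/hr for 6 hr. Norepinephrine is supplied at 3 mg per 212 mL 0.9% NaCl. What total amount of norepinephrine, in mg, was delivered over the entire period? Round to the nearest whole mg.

Concentration = 3 mg ÷ 212 mL = 0.01415094 mg/mL
Stage 1: 264.5 mL/hr × 3 hr = 793.5 mL → 793.5 mL × 0.01415094 mg/mL = 11.22877 mg
Stage 2: 655 mL/hr × 7.6 hr = 4978 mL → 4978 mL × 0.01415094 mg/mL = 70.4434 mg
Stage 3: 544.8 mL/hr × 6 hr = 3268.8 mL → 3268.8 mL × 0.01415094 mg/mL = 46.2566 mg
Total = 11.22877 + 70.4434 + 46.2566 = 127.9288 mg

128 mg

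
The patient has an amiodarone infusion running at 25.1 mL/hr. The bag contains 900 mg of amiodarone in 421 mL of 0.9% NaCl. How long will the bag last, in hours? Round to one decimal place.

Duration = 421 mL ÷ 25.1 mL/hr = 16.77291 hr

16.8 hours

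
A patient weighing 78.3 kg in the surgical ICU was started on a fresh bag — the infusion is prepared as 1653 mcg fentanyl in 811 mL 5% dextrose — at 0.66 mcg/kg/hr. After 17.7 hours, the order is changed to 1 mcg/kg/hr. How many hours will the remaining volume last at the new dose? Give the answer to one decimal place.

9.4 hours

Initial rate:
Dose = 0.66 mcg/kg/hr × 78.3 kg = 51.678 mcg/hr
Concentration = 1653 mcg ÷ 811 mL = 2.038224 mcg/mL
Rate = 51.678 mcg/hr ÷ 2.038224 mcg/mL = 25.35442 mL/hr
Volume infused so far = 25.35442 mL/hr × 17.7 hr = 448.7733 mL
Volume remaining = 811 − 448.7733 = 362.2267 mL
New rate:
Dose = 1 mcg/kg/hr × 78.3 kg = 78.3 mcg/hr
Rate = 78.3 mcg/hr ÷ 2.038224 mcg/mL = 38.41579 mL/hr
Time remaining = 362.2267 mL ÷ 38.41579 mL/hr = 9.429111 hr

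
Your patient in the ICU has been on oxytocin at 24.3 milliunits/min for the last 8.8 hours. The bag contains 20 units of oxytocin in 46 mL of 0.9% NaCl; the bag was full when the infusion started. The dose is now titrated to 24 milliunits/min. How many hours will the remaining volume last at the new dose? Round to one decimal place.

5.0 hours

Initial rate:
24.3 milliunits/min × 60 min/hr = 1458 milliunits/hr
Concentration = 20 units ÷ 46 mL = 0.4347826 units/mL = 434.7826 milliunits/mL
Rate = 1458 milliunits/hr ÷ 434.7826 milliunits/mL = 3.3534 mL/hr
Volume infused so far = 3.3534 mL/hr × 8.8 hr = 29.50992 mL
Volume remaining = 46 − 29.50992 = 16.49008 mL
New rate:
24 milliunits/min × 60 min/hr = 1440 milliunits/hr
Rate = 1440 milliunits/hr ÷ 434.7826 milliunits/mL = 3.312 mL/hr
Time remaining = 16.49008 mL ÷ 3.312 mL/hr = 4.978889 hr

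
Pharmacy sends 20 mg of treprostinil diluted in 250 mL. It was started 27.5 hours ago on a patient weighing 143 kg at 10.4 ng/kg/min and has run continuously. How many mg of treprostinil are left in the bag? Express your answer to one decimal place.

17.5 mg

Dose = 10.4 ng/kg/min × 143 kg = 1487.2 ng/min
1487.2 ng/min × 60 min/hr = 89232 ng/hr
Concentration = 20 mg ÷ 250 mL = 0.08 mg/mL = 80000 ng/mL
Rate = 89232 ng/hr ÷ 80000 ng/mL = 1.1154 mL/hr
Volume infused = 1.1154 mL/hr × 27.5 hr = 30.6735 mL
Volume remaining = 250 − 30.6735 = 219.3265 mL
Drug remaining = 219.3265 mL × 80000 ng/mL = 17546120 ng = 17.54612 mg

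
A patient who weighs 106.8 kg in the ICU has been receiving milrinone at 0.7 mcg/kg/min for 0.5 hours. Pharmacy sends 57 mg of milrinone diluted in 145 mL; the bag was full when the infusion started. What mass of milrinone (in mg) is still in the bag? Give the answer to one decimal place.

Dose = 0.7 mcg/kg/min × 106.8 kg = 74.76 mcg/min
74.76 mcg/min × 60 min/hr = 4485.6 mcg/hr
Concentration = 57 mg ÷ 145 mL = 0.3931034 mg/mL = 393.1034 mcg/mL
Rate = 4485.6 mcg/hr ÷ 393.1034 mcg/mL = 11.41074 mL/hr
Volume infused = 11.41074 mL/hr × 0.5 hr = 5.705368 mL
Volume remaining = 145 − 5.705368 = 139.2946 mL
Drug remaining = 139.2946 mL × 393.1034 mcg/mL = 54757.2 mcg = 54.7572 mg

54.8 mg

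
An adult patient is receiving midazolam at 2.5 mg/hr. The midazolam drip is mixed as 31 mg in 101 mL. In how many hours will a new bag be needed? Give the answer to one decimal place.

12.4 hours

Concentration = 31 mg ÷ 101 mL = 0.3069307 mg/mL
Rate = 2.5 mg/hr ÷ 0.3069307 mg/mL = 8.145161 mL/hr
Duration = 101 mL ÷ 8.145161 mL/hr = 12.4 hr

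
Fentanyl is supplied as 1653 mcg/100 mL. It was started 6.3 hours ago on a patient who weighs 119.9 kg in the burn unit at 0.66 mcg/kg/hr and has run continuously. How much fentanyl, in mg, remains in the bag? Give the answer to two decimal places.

Dose = 0.66 mcg/kg/hr × 119.9 kg = 79.134 mcg/hr
Concentration = 1653 mcg ÷ 100 mL = 16.53 mcg/mL
Rate = 79.134 mcg/hr ÷ 16.53 mcg/mL = 4.787296 mL/hr
Volume infused = 4.787296 mL/hr × 6.3 hr = 30.15996 mL
Volume remaining = 100 − 30.15996 = 69.84004 mL
Drug remaining = 69.84004 mL × 16.53 mcg/mL = 1154.456 mcg = 1.154456 mg

1.15 mg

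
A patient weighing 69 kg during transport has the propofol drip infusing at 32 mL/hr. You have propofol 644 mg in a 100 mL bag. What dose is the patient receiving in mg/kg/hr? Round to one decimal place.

3.0 mg/kg/hr

Concentration = 644 mg ÷ 100 mL = 6.44 mg/mL
Drug rate = 32 mL/hr × 6.44 mg/mL = 206.08 mg/hr
206.08 mg/hr ÷ 69 kg = 2.986667 mg/kg/hr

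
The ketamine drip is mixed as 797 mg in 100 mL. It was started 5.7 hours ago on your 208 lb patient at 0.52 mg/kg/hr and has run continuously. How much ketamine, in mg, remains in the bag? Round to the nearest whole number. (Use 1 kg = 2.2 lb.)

Weight = 208 lb ÷ 2.2 lb/kg = 94.54545 kg
Dose = 0.52 mg/kg/hr × 94.54545 kg = 49.16364 mg/hr
Concentration = 797 mg ÷ 100 mL = 7.97 mg/mL
Rate = 49.16364 mg/hr ÷ 7.97 mg/mL = 6.168587 mL/hr
Volume infused = 6.168587 mL/hr × 5.7 hr = 35.16094 mL
Volume remaining = 100 − 35.16094 = 64.83906 mL
Drug remaining = 64.83906 mL × 7.97 mg/mL = 516.7673 mg

517 mg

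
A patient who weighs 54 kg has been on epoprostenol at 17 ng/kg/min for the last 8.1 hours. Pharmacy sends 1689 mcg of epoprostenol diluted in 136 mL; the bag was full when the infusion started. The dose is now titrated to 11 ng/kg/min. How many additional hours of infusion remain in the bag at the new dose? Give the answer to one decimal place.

Initial rate:
Dose = 17 ng/kg/min × 54 kg = 918 ng/min
918 ng/min × 60 min/hr = 55080 ng/hr
Concentration = 1689 mcg ÷ 136 mL = 12.41912 mcg/mL = 12419.12 ng/mL
Rate = 55080 ng/hr ÷ 12419.12 ng/mL = 4.435098 mL/hr
Volume infused so far = 4.435098 mL/hr × 8.1 hr = 35.92429 mL
Volume remaining = 136 − 35.92429 = 100.0757 mL
New rate:
Dose = 11 ng/kg/min × 54 kg = 594 ng/min
594 ng/min × 60 min/hr = 35640 ng/hr
Rate = 35640 ng/hr ÷ 12419.12 ng/mL = 2.869769 mL/hr
Time remaining = 100.0757 mL ÷ 2.869769 mL/hr = 34.87239 hr

34.9 hours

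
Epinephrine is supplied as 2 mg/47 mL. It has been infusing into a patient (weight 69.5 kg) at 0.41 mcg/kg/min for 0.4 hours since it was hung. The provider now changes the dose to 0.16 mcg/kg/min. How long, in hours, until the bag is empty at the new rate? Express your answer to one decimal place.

Initial rate:
Dose = 0.41 mcg/kg/min × 69.5 kg = 28.495 mcg/min
28.495 mcg/min × 60 min/hr = 1709.7 mcg/hr
Concentration = 2 mg ÷ 47 mL = 0.04255319 mg/mL = 42.55319 mcg/mL
Rate = 1709.7 mcg/hr ÷ 42.55319 mcg/mL = 40.17795 mL/hr
Volume infused so far = 40.17795 mL/hr × 0.4 hr = 16.07118 mL
Volume remaining = 47 − 16.07118 = 30.92882 mL
New rate:
Dose = 0.16 mcg/kg/min × 69.5 kg = 11.12 mcg/min
11.12 mcg/min × 60 min/hr = 667.2 mcg/hr
Rate = 667.2 mcg/hr ÷ 42.55319 mcg/mL = 15.6792 mL/hr
Time remaining = 30.92882 mL ÷ 15.6792 mL/hr = 1.972602 hr

2.0 hours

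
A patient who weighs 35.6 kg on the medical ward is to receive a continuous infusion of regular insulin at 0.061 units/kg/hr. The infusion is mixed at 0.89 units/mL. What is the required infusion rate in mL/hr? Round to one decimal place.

Dose = 0.061 units/kg/hr × 35.6 kg = 2.1716 units/hr
Rate = 2.1716 units/hr ÷ 0.89 units/mL = 2.44 mL/hr

2.4 mL/hr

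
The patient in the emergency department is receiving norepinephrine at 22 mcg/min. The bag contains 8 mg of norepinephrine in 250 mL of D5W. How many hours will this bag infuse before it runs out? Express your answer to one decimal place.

6.1 hours

22 mcg/min × 60 min/hr = 1320 mcg/hr
Concentration = 8 mg ÷ 250 mL = 0.032 mg/mL = 32 mcg/mL
Rate = 1320 mcg/hr ÷ 32 mcg/mL = 41.25 mL/hr
Duration = 250 mL ÷ 41.25 mL/hr = 6.060606 hr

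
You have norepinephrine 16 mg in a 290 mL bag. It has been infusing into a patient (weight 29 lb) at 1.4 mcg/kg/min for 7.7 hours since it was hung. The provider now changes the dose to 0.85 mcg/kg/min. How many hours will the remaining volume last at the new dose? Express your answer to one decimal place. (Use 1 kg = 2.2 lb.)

11.1 hours

Initial rate:
Weight = 29 lb ÷ 2.2 lb/kg = 13.18182 kg
Dose = 1.4 mcg/kg/min × 13.18182 kg = 18.45455 mcg/min
18.45455 mcg/min × 60 min/hr = 1107.273 mcg/hr
Concentration = 16 mg ÷ 290 mL = 0.05517241 mg/mL = 55.17241 mcg/mL
Rate = 1107.273 mcg/hr ÷ 55.17241 mcg/mL = 20.06932 mL/hr
Volume infused so far = 20.06932 mL/hr × 7.7 hr = 154.5337 mL
Volume remaining = 290 − 154.5337 = 135.4663 mL
New rate:
Dose = 0.85 mcg/kg/min × 13.18182 kg = 11.20455 mcg/min
11.20455 mcg/min × 60 min/hr = 672.2727 mcg/hr
Rate = 672.2727 mcg/hr ÷ 55.17241 mcg/mL = 12.18494 mL/hr
Time remaining = 135.4663 mL ÷ 12.18494 mL/hr = 11.11751 hr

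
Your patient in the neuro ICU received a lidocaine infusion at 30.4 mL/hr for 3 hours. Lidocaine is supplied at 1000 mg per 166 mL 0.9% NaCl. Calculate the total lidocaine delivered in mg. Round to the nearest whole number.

Concentration = 1000 mg ÷ 166 mL = 6.024096 mg/mL
Drug rate = 30.4 mL/hr × 6.024096 mg/mL = 183.1325 mg/hr
Total = 183.1325 mg/hr × 3 hr = 549.3976 mg

549 mg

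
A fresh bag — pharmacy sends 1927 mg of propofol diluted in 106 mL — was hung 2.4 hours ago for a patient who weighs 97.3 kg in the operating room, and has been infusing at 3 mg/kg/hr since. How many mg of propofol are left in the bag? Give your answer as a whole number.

1226 mg

Dose = 3 mg/kg/hr × 97.3 kg = 291.9 mg/hr
Concentration = 1927 mg ÷ 106 mL = 18.17925 mg/mL
Rate = 291.9 mg/hr ÷ 18.17925 mg/mL = 16.05677 mL/hr
Volume infused = 16.05677 mL/hr × 2.4 hr = 38.53625 mL
Volume remaining = 106 − 38.53625 = 67.46375 mL
Drug remaining = 67.46375 mL × 18.17925 mg/mL = 1226.44 mg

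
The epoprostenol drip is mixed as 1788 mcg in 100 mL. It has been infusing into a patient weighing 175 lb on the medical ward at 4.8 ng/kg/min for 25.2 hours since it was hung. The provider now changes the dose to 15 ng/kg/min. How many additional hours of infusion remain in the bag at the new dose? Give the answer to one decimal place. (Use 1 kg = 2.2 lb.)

16.9 hours

Initial rate:
Weight = 175 lb ÷ 2.2 lb/kg = 79.54545 kg
Dose = 4.8 ng/kg/min × 79.54545 kg = 381.8182 ng/min
381.8182 ng/min × 60 min/hr = 22909.09 ng/hr
Concentration = 1788 mcg ÷ 100 mL = 17.88 mcg/mL = 17880 ng/mL
Rate = 22909.09 ng/hr ÷ 17880 ng/mL = 1.281269 mL/hr
Volume infused so far = 1.281269 mL/hr × 25.2 hr = 32.28798 mL
Volume remaining = 100 − 32.28798 = 67.71202 mL
New rate:
Dose = 15 ng/kg/min × 79.54545 kg = 1193.182 ng/min
1193.182 ng/min × 60 min/hr = 71590.91 ng/hr
Rate = 71590.91 ng/hr ÷ 17880 ng/mL = 4.003966 mL/hr
Time remaining = 67.71202 mL ÷ 4.003966 mL/hr = 16.91124 hr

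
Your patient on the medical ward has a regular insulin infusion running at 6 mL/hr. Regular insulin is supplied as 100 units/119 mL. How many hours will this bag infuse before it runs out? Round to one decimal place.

Duration = 119 mL ÷ 6 mL/hr = 19.83333 hr

19.8 hours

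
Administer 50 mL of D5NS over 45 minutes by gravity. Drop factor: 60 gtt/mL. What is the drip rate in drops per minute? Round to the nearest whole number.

50 mL ÷ (45 min) = 1.111111 mL/min
1.111111 mL/min × 60 gtt/mL = 66.66667 gtt/min

67 gtt/min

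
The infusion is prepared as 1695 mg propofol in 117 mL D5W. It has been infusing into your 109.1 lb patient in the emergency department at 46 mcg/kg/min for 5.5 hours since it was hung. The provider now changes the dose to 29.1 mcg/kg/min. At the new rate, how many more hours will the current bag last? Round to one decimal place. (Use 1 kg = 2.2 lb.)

Initial rate:
Weight = 109.1 lb ÷ 2.2 lb/kg = 49.59091 kg
Dose = 46 mcg/kg/min × 49.59091 kg = 2281.182 mcg/min
2281.182 mcg/min × 60 min/hr = 136870.9 mcg/hr
Concentration = 1695 mg ÷ 117 mL = 14.48718 mg/mL = 14487.18 mcg/mL
Rate = 136870.9 mcg/hr ÷ 14487.18 mcg/mL = 9.447726 mL/hr
Volume infused so far = 9.447726 mL/hr × 5.5 hr = 51.9625 mL
Volume remaining = 117 − 51.9625 = 65.0375 mL
New rate:
Dose = 29.1 mcg/kg/min × 49.59091 kg = 1443.095 mcg/min
1443.095 mcg/min × 60 min/hr = 86585.73 mcg/hr
Rate = 86585.73 mcg/hr ÷ 14487.18 mcg/mL = 5.976714 mL/hr
Time remaining = 65.0375 mL ÷ 5.976714 mL/hr = 10.88182 hr

10.9 hours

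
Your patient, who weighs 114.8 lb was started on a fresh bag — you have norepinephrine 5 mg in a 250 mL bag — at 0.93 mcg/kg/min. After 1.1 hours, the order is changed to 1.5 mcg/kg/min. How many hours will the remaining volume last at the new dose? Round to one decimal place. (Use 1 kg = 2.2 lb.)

0.4 hours

Initial rate:
Weight = 114.8 lb ÷ 2.2 lb/kg = 52.18182 kg
Dose = 0.93 mcg/kg/min × 52.18182 kg = 48.52909 mcg/min
48.52909 mcg/min × 60 min/hr = 2911.745 mcg/hr
Concentration = 5 mg ÷ 250 mL = 0.02 mg/mL = 20 mcg/mL
Rate = 2911.745 mcg/hr ÷ 20 mcg/mL = 145.5873 mL/hr
Volume infused so far = 145.5873 mL/hr × 1.1 hr = 160.146 mL
Volume remaining = 250 − 160.146 = 89.854 mL
New rate:
Dose = 1.5 mcg/kg/min × 52.18182 kg = 78.27273 mcg/min
78.27273 mcg/min × 60 min/hr = 4696.364 mcg/hr
Rate = 4696.364 mcg/hr ÷ 20 mcg/mL = 234.8182 mL/hr
Time remaining = 89.854 mL ÷ 234.8182 mL/hr = 0.3826535 hr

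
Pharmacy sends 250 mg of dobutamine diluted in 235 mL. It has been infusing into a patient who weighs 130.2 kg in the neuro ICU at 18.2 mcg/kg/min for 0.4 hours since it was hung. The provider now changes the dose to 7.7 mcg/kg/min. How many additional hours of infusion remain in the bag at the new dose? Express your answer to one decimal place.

Initial rate:
Dose = 18.2 mcg/kg/min × 130.2 kg = 2369.64 mcg/min
2369.64 mcg/min × 60 min/hr = 142178.4 mcg/hr
Concentration = 250 mg ÷ 235 mL = 1.06383 mg/mL = 1063.83 mcg/mL
Rate = 142178.4 mcg/hr ÷ 1063.83 mcg/mL = 133.6477 mL/hr
Volume infused so far = 133.6477 mL/hr × 0.4 hr = 53.45908 mL
Volume remaining = 235 − 53.45908 = 181.5409 mL
New rate:
Dose = 7.7 mcg/kg/min × 130.2 kg = 1002.54 mcg/min
1002.54 mcg/min × 60 min/hr = 60152.4 mcg/hr
Rate = 60152.4 mcg/hr ÷ 1063.83 mcg/mL = 56.54326 mL/hr
Time remaining = 181.5409 mL ÷ 56.54326 mL/hr = 3.210656 hr

3.2 hours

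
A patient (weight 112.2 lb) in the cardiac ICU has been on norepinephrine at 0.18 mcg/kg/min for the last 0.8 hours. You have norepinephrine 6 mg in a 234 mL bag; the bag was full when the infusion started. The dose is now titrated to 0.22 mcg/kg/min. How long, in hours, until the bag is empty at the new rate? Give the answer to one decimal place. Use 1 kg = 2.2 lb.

8.3 hours

Initial rate:
Weight = 112.2 lb ÷ 2.2 lb/kg = 51 kg
Dose = 0.18 mcg/kg/min × 51 kg = 9.18 mcg/min
9.18 mcg/min × 60 min/hr = 550.8 mcg/hr
Concentration = 6 mg ÷ 234 mL = 0.02564103 mg/mL = 25.64103 mcg/mL
Rate = 550.8 mcg/hr ÷ 25.64103 mcg/mL = 21.4812 mL/hr
Volume infused so far = 21.4812 mL/hr × 0.8 hr = 17.18496 mL
Volume remaining = 234 − 17.18496 = 216.815 mL
New rate:
Dose = 0.22 mcg/kg/min × 51 kg = 11.22 mcg/min
11.22 mcg/min × 60 min/hr = 673.2 mcg/hr
Rate = 673.2 mcg/hr ÷ 25.64103 mcg/mL = 26.2548 mL/hr
Time remaining = 216.815 mL ÷ 26.2548 mL/hr = 8.258111 hr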